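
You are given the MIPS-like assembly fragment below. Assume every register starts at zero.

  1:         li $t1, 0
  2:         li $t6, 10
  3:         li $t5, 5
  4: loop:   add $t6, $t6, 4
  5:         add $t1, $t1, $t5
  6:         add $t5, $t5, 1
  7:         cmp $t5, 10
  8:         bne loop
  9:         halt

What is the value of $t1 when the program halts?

35

after li $t1, 0: $t1=0
after li $t6, 10: $t6=10
after li $t5, 5: $t5=5
after add $t6, $t6, 4: $t6=10+4=14
after add $t1, $t1, $t5: $t1=0+5=5
after add $t5, $t5, 1: $t5=5+1=6
cmp $t5, 10  (cmp 6,10)
bne loop: taken
after add $t6, $t6, 4: $t6=14+4=18
after add $t1, $t1, $t5: $t1=5+6=11
after add $t5, $t5, 1: $t5=6+1=7
cmp $t5, 10  (cmp 7,10)
bne loop: taken
after add $t6, $t6, 4: $t6=18+4=22
after add $t1, $t1, $t5: $t1=11+7=18
after add $t5, $t5, 1: $t5=7+1=8
cmp $t5, 10  (cmp 8,10)
bne loop: taken
after add $t6, $t6, 4: $t6=22+4=26
after add $t1, $t1, $t5: $t1=18+8=26
after add $t5, $t5, 1: $t5=8+1=9
cmp $t5, 10  (cmp 9,10)
bne loop: taken
after add $t6, $t6, 4: $t6=26+4=30
after add $t1, $t1, $t5: $t1=26+9=35
after add $t5, $t5, 1: $t5=9+1=10
cmp $t5, 10  (cmp 10,10)
bne loop: not taken
halt.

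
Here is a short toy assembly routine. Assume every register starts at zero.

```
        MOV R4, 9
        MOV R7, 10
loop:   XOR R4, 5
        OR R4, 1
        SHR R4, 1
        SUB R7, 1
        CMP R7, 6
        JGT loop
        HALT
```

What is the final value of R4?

R4=9
R7=10
R4=9^5=12
R4=12|1=13
R4=13>>1=6
R7=10-1=9
CMP R7, 6  (cmp 9,6)
JGT loop: taken
R4=6^5=3
R4=3|1=3
R4=3>>1=1
R7=9-1=8
CMP R7, 6  (cmp 8,6)
JGT loop: taken
R4=1^5=4
R4=4|1=5
R4=5>>1=2
R7=8-1=7
CMP R7, 6  (cmp 7,6)
JGT loop: taken
R4=2^5=7
R4=7|1=7
R4=7>>1=3
R7=7-1=6
CMP R7, 6  (cmp 6,6)
JGT loop: not taken
halt.

3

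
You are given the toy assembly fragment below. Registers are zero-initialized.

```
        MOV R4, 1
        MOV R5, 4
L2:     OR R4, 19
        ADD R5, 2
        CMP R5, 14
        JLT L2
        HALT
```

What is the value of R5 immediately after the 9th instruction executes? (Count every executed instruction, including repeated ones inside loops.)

after MOV R4, 1: R4=1
after MOV R5, 4: R5=4
after OR R4, 19: R4=1|19=19
after ADD R5, 2: R5=4+2=6
CMP R5, 14  (cmp 6,14)
JLT L2: taken
after OR R4, 19: R4=19|19=19
after ADD R5, 2: R5=6+2=8
CMP R5, 14  (cmp 8,14)
After step 9: R5 = 8.

8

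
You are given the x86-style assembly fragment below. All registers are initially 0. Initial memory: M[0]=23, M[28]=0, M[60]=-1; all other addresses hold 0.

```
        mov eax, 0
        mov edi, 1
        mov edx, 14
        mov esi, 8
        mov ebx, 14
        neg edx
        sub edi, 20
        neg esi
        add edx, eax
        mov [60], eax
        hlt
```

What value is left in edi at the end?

-19

eax=0
edi=1
edx=14
esi=8
ebx=14
edx=-(14)=-14
edi=1-20=-19
esi=-(8)=-8
edx=(-14)+0=-14
mov [60], eax → M[60]=0
halt.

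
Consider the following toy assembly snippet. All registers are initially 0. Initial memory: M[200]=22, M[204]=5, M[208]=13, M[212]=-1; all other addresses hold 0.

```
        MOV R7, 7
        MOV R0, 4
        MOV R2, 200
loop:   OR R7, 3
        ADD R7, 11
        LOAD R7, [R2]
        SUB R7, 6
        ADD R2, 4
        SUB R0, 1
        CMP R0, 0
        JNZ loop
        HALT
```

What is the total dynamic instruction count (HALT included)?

R7=7
R0=4
R2=200
R7=7|3=7
R7=7+11=18
R7=M[200]=22
R7=22-6=16
R2=200+4=204
R0=4-1=3
CMP R0, 0  (cmp 3,0)
JNZ loop: taken
R7=16|3=19
R7=19+11=30
R7=M[204]=5
R7=5-6=-1
R2=204+4=208
R0=3-1=2
CMP R0, 0  (cmp 2,0)
JNZ loop: taken
R7=(-1)|3=-1
R7=(-1)+11=10
R7=M[208]=13
R7=13-6=7
R2=208+4=212
R0=2-1=1
CMP R0, 0  (cmp 1,0)
JNZ loop: taken
R7=7|3=7
R7=7+11=18
R7=M[212]=-1
R7=(-1)-6=-7
R2=212+4=216
R0=1-1=0
CMP R0, 0  (cmp 0,0)
JNZ loop: not taken
halt.
Total executed instructions: 36.

36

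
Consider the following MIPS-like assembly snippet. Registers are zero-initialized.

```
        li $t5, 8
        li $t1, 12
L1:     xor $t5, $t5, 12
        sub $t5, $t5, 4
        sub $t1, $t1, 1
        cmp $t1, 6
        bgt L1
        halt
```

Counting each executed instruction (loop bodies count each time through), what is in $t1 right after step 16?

9

$t5=8
$t1=12
$t5=8^12=4
$t5=4-4=0
$t1=12-1=11
cmp $t1, 6  (cmp 11,6)
bgt L1: taken
$t5=0^12=12
$t5=12-4=8
$t1=11-1=10
cmp $t1, 6  (cmp 10,6)
bgt L1: taken
$t5=8^12=4
$t5=4-4=0
$t1=10-1=9
cmp $t1, 6  (cmp 9,6)
After step 16: $t1 = 9.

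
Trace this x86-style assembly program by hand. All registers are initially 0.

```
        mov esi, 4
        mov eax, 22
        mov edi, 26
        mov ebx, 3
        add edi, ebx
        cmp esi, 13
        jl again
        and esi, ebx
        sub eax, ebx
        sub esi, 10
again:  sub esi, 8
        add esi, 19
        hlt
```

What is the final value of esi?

mov esi, 4 → esi=4
mov eax, 22 → eax=22
mov edi, 26 → edi=26
mov ebx, 3 → ebx=3
add edi, ebx → edi=26+3=29
cmp esi, 13  (cmp 4,13)
jl again: taken
sub esi, 8 → esi=4-8=-4
add esi, 19 → esi=(-4)+19=15
halt.

15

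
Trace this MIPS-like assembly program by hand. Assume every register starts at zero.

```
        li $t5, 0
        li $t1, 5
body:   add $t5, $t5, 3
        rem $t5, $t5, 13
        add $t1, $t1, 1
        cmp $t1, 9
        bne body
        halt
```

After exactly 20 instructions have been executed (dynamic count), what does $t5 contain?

after li $t5, 0: $t5=0
after li $t1, 5: $t1=5
after add $t5, $t5, 3: $t5=0+3=3
after rem $t5, $t5, 13: $t5=3%13=3
after add $t1, $t1, 1: $t1=5+1=6
cmp $t1, 9  (cmp 6,9)
bne body: taken
after add $t5, $t5, 3: $t5=3+3=6
after rem $t5, $t5, 13: $t5=6%13=6
after add $t1, $t1, 1: $t1=6+1=7
cmp $t1, 9  (cmp 7,9)
bne body: taken
after add $t5, $t5, 3: $t5=6+3=9
after rem $t5, $t5, 13: $t5=9%13=9
after add $t1, $t1, 1: $t1=7+1=8
cmp $t1, 9  (cmp 8,9)
bne body: taken
after add $t5, $t5, 3: $t5=9+3=12
after rem $t5, $t5, 13: $t5=12%13=12
after add $t1, $t1, 1: $t1=8+1=9
After step 20: $t5 = 12.

12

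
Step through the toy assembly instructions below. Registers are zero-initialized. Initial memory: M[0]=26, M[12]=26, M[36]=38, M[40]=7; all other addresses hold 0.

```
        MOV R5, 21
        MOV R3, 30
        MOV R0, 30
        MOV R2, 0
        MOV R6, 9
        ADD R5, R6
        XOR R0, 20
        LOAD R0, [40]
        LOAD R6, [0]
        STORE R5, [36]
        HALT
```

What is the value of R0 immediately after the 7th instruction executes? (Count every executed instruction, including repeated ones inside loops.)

10

R5=21
R3=30
R0=30
R2=0
R6=9
R5=21+9=30
R0=30^20=10
After step 7: R0 = 10.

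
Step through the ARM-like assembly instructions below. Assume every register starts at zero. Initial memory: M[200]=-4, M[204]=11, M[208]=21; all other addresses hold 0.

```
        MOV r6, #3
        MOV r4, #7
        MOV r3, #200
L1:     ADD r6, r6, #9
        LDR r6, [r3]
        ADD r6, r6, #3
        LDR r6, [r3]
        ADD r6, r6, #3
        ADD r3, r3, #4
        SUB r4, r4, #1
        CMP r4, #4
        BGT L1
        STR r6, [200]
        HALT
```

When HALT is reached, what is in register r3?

212

r6=3
r4=7
r3=200
r6=3+9=12
r6=M[200]=-4
r6=(-4)+3=-1
r6=M[200]=-4
r6=(-4)+3=-1
r3=200+4=204
r4=7-1=6
CMP r4, #4  (cmp 6,4)
BGT L1: taken
r6=(-1)+9=8
r6=M[204]=11
r6=11+3=14
r6=M[204]=11
r6=11+3=14
r3=204+4=208
r4=6-1=5
CMP r4, #4  (cmp 5,4)
BGT L1: taken
r6=14+9=23
r6=M[208]=21
r6=21+3=24
r6=M[208]=21
r6=21+3=24
r3=208+4=212
r4=5-1=4
CMP r4, #4  (cmp 4,4)
BGT L1: not taken
STR r6, [200] → M[200]=24
halt.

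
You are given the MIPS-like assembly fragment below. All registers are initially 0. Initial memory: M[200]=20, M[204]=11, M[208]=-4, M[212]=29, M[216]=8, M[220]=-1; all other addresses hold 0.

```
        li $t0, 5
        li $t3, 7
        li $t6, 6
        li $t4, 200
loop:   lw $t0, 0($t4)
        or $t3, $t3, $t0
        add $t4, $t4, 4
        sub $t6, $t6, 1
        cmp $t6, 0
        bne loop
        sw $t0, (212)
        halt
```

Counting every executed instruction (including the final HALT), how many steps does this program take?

42

li $t0, 5 → $t0=5
li $t3, 7 → $t3=7
li $t6, 6 → $t6=6
li $t4, 200 → $t4=200
lw $t0, 0($t4) → $t0=M[200]=20
or $t3, $t3, $t0 → $t3=7|20=23
add $t4, $t4, 4 → $t4=200+4=204
sub $t6, $t6, 1 → $t6=6-1=5
cmp $t6, 0  (cmp 5,0)
bne loop: taken
lw $t0, 0($t4) → $t0=M[204]=11
or $t3, $t3, $t0 → $t3=23|11=31
add $t4, $t4, 4 → $t4=204+4=208
sub $t6, $t6, 1 → $t6=5-1=4
cmp $t6, 0  (cmp 4,0)
bne loop: taken
lw $t0, 0($t4) → $t0=M[208]=-4
or $t3, $t3, $t0 → $t3=31|(-4)=-1
add $t4, $t4, 4 → $t4=208+4=212
sub $t6, $t6, 1 → $t6=4-1=3
cmp $t6, 0  (cmp 3,0)
bne loop: taken
lw $t0, 0($t4) → $t0=M[212]=29
or $t3, $t3, $t0 → $t3=(-1)|29=-1
add $t4, $t4, 4 → $t4=212+4=216
sub $t6, $t6, 1 → $t6=3-1=2
cmp $t6, 0  (cmp 2,0)
bne loop: taken
lw $t0, 0($t4) → $t0=M[216]=8
or $t3, $t3, $t0 → $t3=(-1)|8=-1
add $t4, $t4, 4 → $t4=216+4=220
sub $t6, $t6, 1 → $t6=2-1=1
cmp $t6, 0  (cmp 1,0)
bne loop: taken
lw $t0, 0($t4) → $t0=M[220]=-1
or $t3, $t3, $t0 → $t3=(-1)|(-1)=-1
add $t4, $t4, 4 → $t4=220+4=224
sub $t6, $t6, 1 → $t6=1-1=0
cmp $t6, 0  (cmp 0,0)
bne loop: not taken
sw $t0, (212) → M[212]=-1
halt.
Total executed instructions: 42.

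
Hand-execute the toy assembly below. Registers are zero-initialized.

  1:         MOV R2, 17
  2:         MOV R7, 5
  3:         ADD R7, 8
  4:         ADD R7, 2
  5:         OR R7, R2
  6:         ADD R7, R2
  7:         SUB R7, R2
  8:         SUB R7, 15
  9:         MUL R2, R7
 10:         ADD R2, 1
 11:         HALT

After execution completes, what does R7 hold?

R2=17
R7=5
R7=5+8=13
R7=13+2=15
R7=15|17=31
R7=31+17=48
R7=48-17=31
R7=31-15=16
R2=17*16=272
R2=272+1=273
halt.

16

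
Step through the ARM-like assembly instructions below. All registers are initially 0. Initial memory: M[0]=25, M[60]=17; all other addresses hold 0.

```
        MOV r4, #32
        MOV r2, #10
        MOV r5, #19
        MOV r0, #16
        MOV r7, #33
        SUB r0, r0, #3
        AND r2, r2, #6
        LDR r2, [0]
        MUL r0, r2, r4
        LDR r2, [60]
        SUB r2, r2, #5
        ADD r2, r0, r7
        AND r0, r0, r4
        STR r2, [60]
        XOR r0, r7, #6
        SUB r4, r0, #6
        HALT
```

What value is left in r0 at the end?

after MOV r4, #32: r4=32
after MOV r2, #10: r2=10
after MOV r5, #19: r5=19
after MOV r0, #16: r0=16
after MOV r7, #33: r7=33
after SUB r0, r0, #3: r0=16-3=13
after AND r2, r2, #6: r2=10&6=2
after LDR r2, [0]: r2=M[0]=25
after MUL r0, r2, r4: r0=25*32=800
after LDR r2, [60]: r2=M[60]=17
after SUB r2, r2, #5: r2=17-5=12
after ADD r2, r0, r7: r2=800+33=833
after AND r0, r0, r4: r0=800&32=32
STR r2, [60] → M[60]=833
after XOR r0, r7, #6: r0=33^6=39
after SUB r4, r0, #6: r4=39-6=33
halt.

39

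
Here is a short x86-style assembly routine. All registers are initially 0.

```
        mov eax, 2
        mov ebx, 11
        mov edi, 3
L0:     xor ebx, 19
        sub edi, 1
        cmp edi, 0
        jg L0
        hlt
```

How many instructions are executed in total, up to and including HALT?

eax=2
ebx=11
edi=3
ebx=11^19=24
edi=3-1=2
cmp edi, 0  (cmp 2,0)
jg L0: taken
ebx=24^19=11
edi=2-1=1
cmp edi, 0  (cmp 1,0)
jg L0: taken
ebx=11^19=24
edi=1-1=0
cmp edi, 0  (cmp 0,0)
jg L0: not taken
halt.
Total executed instructions: 16.

16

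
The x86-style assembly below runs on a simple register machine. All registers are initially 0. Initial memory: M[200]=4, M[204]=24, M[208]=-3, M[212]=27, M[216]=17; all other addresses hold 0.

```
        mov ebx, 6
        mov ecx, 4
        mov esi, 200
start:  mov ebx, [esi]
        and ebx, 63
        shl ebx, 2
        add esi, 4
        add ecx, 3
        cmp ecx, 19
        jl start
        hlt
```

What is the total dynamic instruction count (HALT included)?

39

ebx=6
ecx=4
esi=200
ebx=M[200]=4
ebx=4&63=4
ebx=4<<2=16
esi=200+4=204
ecx=4+3=7
cmp ecx, 19  (cmp 7,19)
jl start: taken
ebx=M[204]=24
ebx=24&63=24
ebx=24<<2=96
esi=204+4=208
ecx=7+3=10
cmp ecx, 19  (cmp 10,19)
jl start: taken
ebx=M[208]=-3
ebx=(-3)&63=61
ebx=61<<2=244
esi=208+4=212
ecx=10+3=13
cmp ecx, 19  (cmp 13,19)
jl start: taken
ebx=M[212]=27
ebx=27&63=27
ebx=27<<2=108
esi=212+4=216
ecx=13+3=16
cmp ecx, 19  (cmp 16,19)
jl start: taken
ebx=M[216]=17
ebx=17&63=17
ebx=17<<2=68
esi=216+4=220
ecx=16+3=19
cmp ecx, 19  (cmp 19,19)
jl start: not taken
halt.
Total executed instructions: 39.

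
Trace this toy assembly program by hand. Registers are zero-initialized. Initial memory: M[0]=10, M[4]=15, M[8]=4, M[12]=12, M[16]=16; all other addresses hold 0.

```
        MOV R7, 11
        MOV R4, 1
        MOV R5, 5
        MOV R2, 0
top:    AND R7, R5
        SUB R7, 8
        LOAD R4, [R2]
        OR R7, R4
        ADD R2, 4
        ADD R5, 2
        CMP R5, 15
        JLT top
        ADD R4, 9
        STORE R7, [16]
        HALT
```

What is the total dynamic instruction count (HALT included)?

after MOV R7, 11: R7=11
after MOV R4, 1: R4=1
after MOV R5, 5: R5=5
after MOV R2, 0: R2=0
after AND R7, R5: R7=11&5=1
after SUB R7, 8: R7=1-8=-7
after LOAD R4, [R2]: R4=M[0]=10
after OR R7, R4: R7=(-7)|10=-5
after ADD R2, 4: R2=0+4=4
after ADD R5, 2: R5=5+2=7
CMP R5, 15  (cmp 7,15)
JLT top: taken
after AND R7, R5: R7=(-5)&7=3
after SUB R7, 8: R7=3-8=-5
after LOAD R4, [R2]: R4=M[4]=15
after OR R7, R4: R7=(-5)|15=-1
after ADD R2, 4: R2=4+4=8
after ADD R5, 2: R5=7+2=9
CMP R5, 15  (cmp 9,15)
JLT top: taken
after AND R7, R5: R7=(-1)&9=9
after SUB R7, 8: R7=9-8=1
after LOAD R4, [R2]: R4=M[8]=4
after OR R7, R4: R7=1|4=5
after ADD R2, 4: R2=8+4=12
after ADD R5, 2: R5=9+2=11
CMP R5, 15  (cmp 11,15)
JLT top: taken
after AND R7, R5: R7=5&11=1
after SUB R7, 8: R7=1-8=-7
after LOAD R4, [R2]: R4=M[12]=12
after OR R7, R4: R7=(-7)|12=-3
after ADD R2, 4: R2=12+4=16
after ADD R5, 2: R5=11+2=13
CMP R5, 15  (cmp 13,15)
JLT top: taken
after AND R7, R5: R7=(-3)&13=13
after SUB R7, 8: R7=13-8=5
after LOAD R4, [R2]: R4=M[16]=16
after OR R7, R4: R7=5|16=21
after ADD R2, 4: R2=16+4=20
after ADD R5, 2: R5=13+2=15
CMP R5, 15  (cmp 15,15)
JLT top: not taken
after ADD R4, 9: R4=16+9=25
STORE R7, [16] → M[16]=21
halt.
Total executed instructions: 47.

47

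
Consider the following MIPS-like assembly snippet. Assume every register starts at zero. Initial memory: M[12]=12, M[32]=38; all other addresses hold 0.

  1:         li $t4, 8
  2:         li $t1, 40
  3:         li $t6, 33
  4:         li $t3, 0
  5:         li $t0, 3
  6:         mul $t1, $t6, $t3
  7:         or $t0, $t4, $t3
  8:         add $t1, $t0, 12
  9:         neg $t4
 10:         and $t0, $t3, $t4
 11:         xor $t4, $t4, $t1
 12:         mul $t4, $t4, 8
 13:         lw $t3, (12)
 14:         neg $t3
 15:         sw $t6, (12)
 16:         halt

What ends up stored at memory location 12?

33

$t4=8
$t1=40
$t6=33
$t3=0
$t0=3
$t1=33*0=0
$t0=8|0=8
$t1=8+12=20
$t4=-(8)=-8
$t0=0&(-8)=0
$t4=(-8)^20=-20
$t4=(-20)*8=-160
$t3=M[12]=12
$t3=-(12)=-12
sw $t6, (12) → M[12]=33
halt.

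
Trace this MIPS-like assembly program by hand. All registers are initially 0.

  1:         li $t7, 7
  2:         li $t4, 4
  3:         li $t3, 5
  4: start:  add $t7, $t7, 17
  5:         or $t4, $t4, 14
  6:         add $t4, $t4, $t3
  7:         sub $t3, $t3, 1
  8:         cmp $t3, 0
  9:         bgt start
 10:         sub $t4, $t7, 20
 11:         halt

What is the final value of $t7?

after li $t7, 7: $t7=7
after li $t4, 4: $t4=4
after li $t3, 5: $t3=5
after add $t7, $t7, 17: $t7=7+17=24
after or $t4, $t4, 14: $t4=4|14=14
after add $t4, $t4, $t3: $t4=14+5=19
after sub $t3, $t3, 1: $t3=5-1=4
cmp $t3, 0  (cmp 4,0)
bgt start: taken
after add $t7, $t7, 17: $t7=24+17=41
after or $t4, $t4, 14: $t4=19|14=31
after add $t4, $t4, $t3: $t4=31+4=35
after sub $t3, $t3, 1: $t3=4-1=3
cmp $t3, 0  (cmp 3,0)
bgt start: taken
after add $t7, $t7, 17: $t7=41+17=58
after or $t4, $t4, 14: $t4=35|14=47
after add $t4, $t4, $t3: $t4=47+3=50
after sub $t3, $t3, 1: $t3=3-1=2
cmp $t3, 0  (cmp 2,0)
bgt start: taken
after add $t7, $t7, 17: $t7=58+17=75
after or $t4, $t4, 14: $t4=50|14=62
after add $t4, $t4, $t3: $t4=62+2=64
after sub $t3, $t3, 1: $t3=2-1=1
cmp $t3, 0  (cmp 1,0)
bgt start: taken
after add $t7, $t7, 17: $t7=75+17=92
after or $t4, $t4, 14: $t4=64|14=78
after add $t4, $t4, $t3: $t4=78+1=79
after sub $t3, $t3, 1: $t3=1-1=0
cmp $t3, 0  (cmp 0,0)
bgt start: not taken
after sub $t4, $t7, 20: $t4=92-20=72
halt.

92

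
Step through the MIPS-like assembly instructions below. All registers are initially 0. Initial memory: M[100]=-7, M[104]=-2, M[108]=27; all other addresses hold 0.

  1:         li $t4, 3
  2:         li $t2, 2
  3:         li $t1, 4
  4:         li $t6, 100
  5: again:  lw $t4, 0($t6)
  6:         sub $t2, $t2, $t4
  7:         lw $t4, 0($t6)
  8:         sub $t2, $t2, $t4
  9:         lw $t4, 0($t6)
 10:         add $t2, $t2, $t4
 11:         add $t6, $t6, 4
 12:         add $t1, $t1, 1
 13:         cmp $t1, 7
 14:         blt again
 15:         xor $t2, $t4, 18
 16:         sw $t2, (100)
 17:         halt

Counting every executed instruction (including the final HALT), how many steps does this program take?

37

after li $t4, 3: $t4=3
after li $t2, 2: $t2=2
after li $t1, 4: $t1=4
after li $t6, 100: $t6=100
after lw $t4, 0($t6): $t4=M[100]=-7
after sub $t2, $t2, $t4: $t2=2-(-7)=9
after lw $t4, 0($t6): $t4=M[100]=-7
after sub $t2, $t2, $t4: $t2=9-(-7)=16
after lw $t4, 0($t6): $t4=M[100]=-7
after add $t2, $t2, $t4: $t2=16+(-7)=9
after add $t6, $t6, 4: $t6=100+4=104
after add $t1, $t1, 1: $t1=4+1=5
cmp $t1, 7  (cmp 5,7)
blt again: taken
after lw $t4, 0($t6): $t4=M[104]=-2
after sub $t2, $t2, $t4: $t2=9-(-2)=11
after lw $t4, 0($t6): $t4=M[104]=-2
after sub $t2, $t2, $t4: $t2=11-(-2)=13
after lw $t4, 0($t6): $t4=M[104]=-2
after add $t2, $t2, $t4: $t2=13+(-2)=11
after add $t6, $t6, 4: $t6=104+4=108
after add $t1, $t1, 1: $t1=5+1=6
cmp $t1, 7  (cmp 6,7)
blt again: taken
after lw $t4, 0($t6): $t4=M[108]=27
after sub $t2, $t2, $t4: $t2=11-27=-16
after lw $t4, 0($t6): $t4=M[108]=27
after sub $t2, $t2, $t4: $t2=(-16)-27=-43
after lw $t4, 0($t6): $t4=M[108]=27
after add $t2, $t2, $t4: $t2=(-43)+27=-16
after add $t6, $t6, 4: $t6=108+4=112
after add $t1, $t1, 1: $t1=6+1=7
cmp $t1, 7  (cmp 7,7)
blt again: not taken
after xor $t2, $t4, 18: $t2=27^18=9
sw $t2, (100) → M[100]=9
halt.
Total executed instructions: 37.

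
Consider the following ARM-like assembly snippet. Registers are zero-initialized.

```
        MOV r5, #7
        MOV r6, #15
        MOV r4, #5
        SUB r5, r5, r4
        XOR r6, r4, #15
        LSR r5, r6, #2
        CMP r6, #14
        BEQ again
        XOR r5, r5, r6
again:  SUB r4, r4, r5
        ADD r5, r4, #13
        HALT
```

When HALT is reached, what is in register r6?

r5=7
r6=15
r4=5
r5=7-5=2
r6=5^15=10
r5=10>>2=2
CMP r6, #14  (cmp 10,14)
BEQ again: not taken
r5=2^10=8
r4=5-8=-3
r5=(-3)+13=10
halt.

10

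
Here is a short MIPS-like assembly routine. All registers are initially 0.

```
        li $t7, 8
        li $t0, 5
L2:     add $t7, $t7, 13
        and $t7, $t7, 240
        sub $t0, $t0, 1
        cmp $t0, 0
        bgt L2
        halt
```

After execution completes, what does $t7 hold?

after li $t7, 8: $t7=8
after li $t0, 5: $t0=5
after add $t7, $t7, 13: $t7=8+13=21
after and $t7, $t7, 240: $t7=21&240=16
after sub $t0, $t0, 1: $t0=5-1=4
cmp $t0, 0  (cmp 4,0)
bgt L2: taken
after add $t7, $t7, 13: $t7=16+13=29
after and $t7, $t7, 240: $t7=29&240=16
after sub $t0, $t0, 1: $t0=4-1=3
cmp $t0, 0  (cmp 3,0)
bgt L2: taken
after add $t7, $t7, 13: $t7=16+13=29
after and $t7, $t7, 240: $t7=29&240=16
after sub $t0, $t0, 1: $t0=3-1=2
cmp $t0, 0  (cmp 2,0)
bgt L2: taken
after add $t7, $t7, 13: $t7=16+13=29
after and $t7, $t7, 240: $t7=29&240=16
after sub $t0, $t0, 1: $t0=2-1=1
cmp $t0, 0  (cmp 1,0)
bgt L2: taken
after add $t7, $t7, 13: $t7=16+13=29
after and $t7, $t7, 240: $t7=29&240=16
after sub $t0, $t0, 1: $t0=1-1=0
cmp $t0, 0  (cmp 0,0)
bgt L2: not taken
halt.

16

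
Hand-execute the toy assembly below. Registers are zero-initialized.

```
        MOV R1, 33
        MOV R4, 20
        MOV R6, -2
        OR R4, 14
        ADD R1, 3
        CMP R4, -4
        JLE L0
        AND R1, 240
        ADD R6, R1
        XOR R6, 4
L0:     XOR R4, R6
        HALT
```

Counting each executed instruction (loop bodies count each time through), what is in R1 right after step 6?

36

MOV R1, 33 → R1=33
MOV R4, 20 → R4=20
MOV R6, -2 → R6=-2
OR R4, 14 → R4=20|14=30
ADD R1, 3 → R1=33+3=36
CMP R4, -4  (cmp 30,-4)
After step 6: R1 = 36.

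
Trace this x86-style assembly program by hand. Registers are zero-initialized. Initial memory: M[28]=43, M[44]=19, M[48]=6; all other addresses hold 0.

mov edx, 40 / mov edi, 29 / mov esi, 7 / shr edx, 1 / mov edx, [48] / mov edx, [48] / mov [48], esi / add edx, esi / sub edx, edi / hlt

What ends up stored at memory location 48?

edx=40
edi=29
esi=7
edx=40>>1=20
edx=M[48]=6
edx=M[48]=6
mov [48], esi → M[48]=7
edx=6+7=13
edx=13-29=-16
halt.

7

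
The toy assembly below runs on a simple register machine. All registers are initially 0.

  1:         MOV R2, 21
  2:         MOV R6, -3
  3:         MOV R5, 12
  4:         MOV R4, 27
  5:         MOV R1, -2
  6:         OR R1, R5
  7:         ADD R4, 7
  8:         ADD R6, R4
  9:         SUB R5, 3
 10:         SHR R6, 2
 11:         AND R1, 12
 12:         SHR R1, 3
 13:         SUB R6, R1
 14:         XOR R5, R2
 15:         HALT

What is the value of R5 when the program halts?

28

R2=21
R6=-3
R5=12
R4=27
R1=-2
R1=(-2)|12=-2
R4=27+7=34
R6=(-3)+34=31
R5=12-3=9
R6=31>>2=7
R1=(-2)&12=12
R1=12>>3=1
R6=7-1=6
R5=9^21=28
halt.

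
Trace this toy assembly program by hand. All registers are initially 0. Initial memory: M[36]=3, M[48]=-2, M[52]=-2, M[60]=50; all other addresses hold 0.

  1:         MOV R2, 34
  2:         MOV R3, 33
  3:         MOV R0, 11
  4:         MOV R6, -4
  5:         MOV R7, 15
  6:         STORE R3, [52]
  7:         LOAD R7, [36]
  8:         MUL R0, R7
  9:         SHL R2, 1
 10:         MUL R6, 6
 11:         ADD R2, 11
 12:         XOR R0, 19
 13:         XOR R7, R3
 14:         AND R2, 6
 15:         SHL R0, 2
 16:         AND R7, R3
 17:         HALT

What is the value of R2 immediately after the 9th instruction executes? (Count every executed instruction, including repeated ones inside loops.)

R2=34
R3=33
R0=11
R6=-4
R7=15
STORE R3, [52] → M[52]=33
R7=M[36]=3
R0=11*3=33
R2=34<<1=68
After step 9: R2 = 68.

68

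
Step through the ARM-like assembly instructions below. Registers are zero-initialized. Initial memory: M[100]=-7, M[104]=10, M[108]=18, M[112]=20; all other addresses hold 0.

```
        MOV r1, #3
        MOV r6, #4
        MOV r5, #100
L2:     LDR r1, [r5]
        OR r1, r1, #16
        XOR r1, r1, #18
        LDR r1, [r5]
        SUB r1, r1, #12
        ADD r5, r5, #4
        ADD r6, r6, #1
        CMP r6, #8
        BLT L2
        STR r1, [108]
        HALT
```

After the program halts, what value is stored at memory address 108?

8

MOV r1, #3 → r1=3
MOV r6, #4 → r6=4
MOV r5, #100 → r5=100
LDR r1, [r5] → r1=M[100]=-7
OR r1, r1, #16 → r1=(-7)|16=-7
XOR r1, r1, #18 → r1=(-7)^18=-21
LDR r1, [r5] → r1=M[100]=-7
SUB r1, r1, #12 → r1=(-7)-12=-19
ADD r5, r5, #4 → r5=100+4=104
ADD r6, r6, #1 → r6=4+1=5
CMP r6, #8  (cmp 5,8)
BLT L2: taken
LDR r1, [r5] → r1=M[104]=10
OR r1, r1, #16 → r1=10|16=26
XOR r1, r1, #18 → r1=26^18=8
LDR r1, [r5] → r1=M[104]=10
SUB r1, r1, #12 → r1=10-12=-2
ADD r5, r5, #4 → r5=104+4=108
ADD r6, r6, #1 → r6=5+1=6
CMP r6, #8  (cmp 6,8)
BLT L2: taken
LDR r1, [r5] → r1=M[108]=18
OR r1, r1, #16 → r1=18|16=18
XOR r1, r1, #18 → r1=18^18=0
LDR r1, [r5] → r1=M[108]=18
SUB r1, r1, #12 → r1=18-12=6
ADD r5, r5, #4 → r5=108+4=112
ADD r6, r6, #1 → r6=6+1=7
CMP r6, #8  (cmp 7,8)
BLT L2: taken
LDR r1, [r5] → r1=M[112]=20
OR r1, r1, #16 → r1=20|16=20
XOR r1, r1, #18 → r1=20^18=6
LDR r1, [r5] → r1=M[112]=20
SUB r1, r1, #12 → r1=20-12=8
ADD r5, r5, #4 → r5=112+4=116
ADD r6, r6, #1 → r6=7+1=8
CMP r6, #8  (cmp 8,8)
BLT L2: not taken
STR r1, [108] → M[108]=8
halt.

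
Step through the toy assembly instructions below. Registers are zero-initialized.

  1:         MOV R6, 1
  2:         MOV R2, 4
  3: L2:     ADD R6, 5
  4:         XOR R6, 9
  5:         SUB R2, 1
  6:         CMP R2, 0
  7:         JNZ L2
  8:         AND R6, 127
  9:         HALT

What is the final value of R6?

57

after MOV R6, 1: R6=1
after MOV R2, 4: R2=4
after ADD R6, 5: R6=1+5=6
after XOR R6, 9: R6=6^9=15
after SUB R2, 1: R2=4-1=3
CMP R2, 0  (cmp 3,0)
JNZ L2: taken
after ADD R6, 5: R6=15+5=20
after XOR R6, 9: R6=20^9=29
after SUB R2, 1: R2=3-1=2
CMP R2, 0  (cmp 2,0)
JNZ L2: taken
after ADD R6, 5: R6=29+5=34
after XOR R6, 9: R6=34^9=43
after SUB R2, 1: R2=2-1=1
CMP R2, 0  (cmp 1,0)
JNZ L2: taken
after ADD R6, 5: R6=43+5=48
after XOR R6, 9: R6=48^9=57
after SUB R2, 1: R2=1-1=0
CMP R2, 0  (cmp 0,0)
JNZ L2: not taken
after AND R6, 127: R6=57&127=57
halt.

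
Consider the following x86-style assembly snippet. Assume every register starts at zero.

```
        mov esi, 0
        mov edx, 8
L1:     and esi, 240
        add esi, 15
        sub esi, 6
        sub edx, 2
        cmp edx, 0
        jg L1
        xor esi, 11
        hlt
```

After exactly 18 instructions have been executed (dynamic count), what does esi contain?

9

after mov esi, 0: esi=0
after mov edx, 8: edx=8
after and esi, 240: esi=0&240=0
after add esi, 15: esi=0+15=15
after sub esi, 6: esi=15-6=9
after sub edx, 2: edx=8-2=6
cmp edx, 0  (cmp 6,0)
jg L1: taken
after and esi, 240: esi=9&240=0
after add esi, 15: esi=0+15=15
after sub esi, 6: esi=15-6=9
after sub edx, 2: edx=6-2=4
cmp edx, 0  (cmp 4,0)
jg L1: taken
after and esi, 240: esi=9&240=0
after add esi, 15: esi=0+15=15
after sub esi, 6: esi=15-6=9
after sub edx, 2: edx=4-2=2
After step 18: esi = 9.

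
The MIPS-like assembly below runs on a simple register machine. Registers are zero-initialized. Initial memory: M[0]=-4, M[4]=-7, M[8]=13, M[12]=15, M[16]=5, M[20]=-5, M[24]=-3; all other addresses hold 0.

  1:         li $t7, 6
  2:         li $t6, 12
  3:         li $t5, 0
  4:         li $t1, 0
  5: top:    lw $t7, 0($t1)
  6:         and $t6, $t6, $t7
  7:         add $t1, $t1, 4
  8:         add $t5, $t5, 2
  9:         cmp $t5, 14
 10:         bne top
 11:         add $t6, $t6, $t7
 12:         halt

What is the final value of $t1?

28

$t7=6
$t6=12
$t5=0
$t1=0
$t7=M[0]=-4
$t6=12&(-4)=12
$t1=0+4=4
$t5=0+2=2
cmp $t5, 14  (cmp 2,14)
bne top: taken
$t7=M[4]=-7
$t6=12&(-7)=8
$t1=4+4=8
$t5=2+2=4
cmp $t5, 14  (cmp 4,14)
bne top: taken
$t7=M[8]=13
$t6=8&13=8
$t1=8+4=12
$t5=4+2=6
cmp $t5, 14  (cmp 6,14)
bne top: taken
$t7=M[12]=15
$t6=8&15=8
$t1=12+4=16
$t5=6+2=8
cmp $t5, 14  (cmp 8,14)
bne top: taken
$t7=M[16]=5
$t6=8&5=0
$t1=16+4=20
$t5=8+2=10
cmp $t5, 14  (cmp 10,14)
bne top: taken
$t7=M[20]=-5
$t6=0&(-5)=0
$t1=20+4=24
$t5=10+2=12
cmp $t5, 14  (cmp 12,14)
bne top: taken
$t7=M[24]=-3
$t6=0&(-3)=0
$t1=24+4=28
$t5=12+2=14
cmp $t5, 14  (cmp 14,14)
bne top: not taken
$t6=0+(-3)=-3
halt.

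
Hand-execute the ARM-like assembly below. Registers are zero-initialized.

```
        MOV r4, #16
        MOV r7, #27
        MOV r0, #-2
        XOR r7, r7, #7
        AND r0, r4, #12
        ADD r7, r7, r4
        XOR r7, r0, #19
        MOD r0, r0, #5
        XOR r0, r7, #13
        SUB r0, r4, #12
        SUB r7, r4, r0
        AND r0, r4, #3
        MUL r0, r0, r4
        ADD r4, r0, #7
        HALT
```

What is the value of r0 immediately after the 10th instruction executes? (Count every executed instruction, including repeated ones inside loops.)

after MOV r4, #16: r4=16
after MOV r7, #27: r7=27
after MOV r0, #-2: r0=-2
after XOR r7, r7, #7: r7=27^7=28
after AND r0, r4, #12: r0=16&12=0
after ADD r7, r7, r4: r7=28+16=44
after XOR r7, r0, #19: r7=0^19=19
after MOD r0, r0, #5: r0=0%5=0
after XOR r0, r7, #13: r0=19^13=30
after SUB r0, r4, #12: r0=16-12=4
After step 10: r0 = 4.

4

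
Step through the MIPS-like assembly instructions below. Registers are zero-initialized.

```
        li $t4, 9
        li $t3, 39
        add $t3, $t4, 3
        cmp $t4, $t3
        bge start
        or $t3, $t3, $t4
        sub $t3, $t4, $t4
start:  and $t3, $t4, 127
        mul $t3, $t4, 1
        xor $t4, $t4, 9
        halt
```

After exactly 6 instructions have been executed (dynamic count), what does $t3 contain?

13

$t4=9
$t3=39
$t3=9+3=12
cmp $t4, $t3  (cmp 9,12)
bge start: not taken
$t3=12|9=13
After step 6: $t3 = 13.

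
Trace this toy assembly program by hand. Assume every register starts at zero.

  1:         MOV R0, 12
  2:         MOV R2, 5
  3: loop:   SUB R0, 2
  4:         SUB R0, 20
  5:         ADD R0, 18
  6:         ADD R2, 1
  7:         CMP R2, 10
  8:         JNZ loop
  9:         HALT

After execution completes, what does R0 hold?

MOV R0, 12 → R0=12
MOV R2, 5 → R2=5
SUB R0, 2 → R0=12-2=10
SUB R0, 20 → R0=10-20=-10
ADD R0, 18 → R0=(-10)+18=8
ADD R2, 1 → R2=5+1=6
CMP R2, 10  (cmp 6,10)
JNZ loop: taken
SUB R0, 2 → R0=8-2=6
SUB R0, 20 → R0=6-20=-14
ADD R0, 18 → R0=(-14)+18=4
ADD R2, 1 → R2=6+1=7
CMP R2, 10  (cmp 7,10)
JNZ loop: taken
SUB R0, 2 → R0=4-2=2
SUB R0, 20 → R0=2-20=-18
ADD R0, 18 → R0=(-18)+18=0
ADD R2, 1 → R2=7+1=8
CMP R2, 10  (cmp 8,10)
JNZ loop: taken
SUB R0, 2 → R0=0-2=-2
SUB R0, 20 → R0=(-2)-20=-22
ADD R0, 18 → R0=(-22)+18=-4
ADD R2, 1 → R2=8+1=9
CMP R2, 10  (cmp 9,10)
JNZ loop: taken
SUB R0, 2 → R0=(-4)-2=-6
SUB R0, 20 → R0=(-6)-20=-26
ADD R0, 18 → R0=(-26)+18=-8
ADD R2, 1 → R2=9+1=10
CMP R2, 10  (cmp 10,10)
JNZ loop: not taken
halt.

-8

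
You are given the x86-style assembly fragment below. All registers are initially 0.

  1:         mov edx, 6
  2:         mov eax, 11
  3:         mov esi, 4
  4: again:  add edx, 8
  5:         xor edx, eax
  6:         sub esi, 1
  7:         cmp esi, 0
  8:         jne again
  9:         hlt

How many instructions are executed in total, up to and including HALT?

24

edx=6
eax=11
esi=4
edx=6+8=14
edx=14^11=5
esi=4-1=3
cmp esi, 0  (cmp 3,0)
jne again: taken
edx=5+8=13
edx=13^11=6
esi=3-1=2
cmp esi, 0  (cmp 2,0)
jne again: taken
edx=6+8=14
edx=14^11=5
esi=2-1=1
cmp esi, 0  (cmp 1,0)
jne again: taken
edx=5+8=13
edx=13^11=6
esi=1-1=0
cmp esi, 0  (cmp 0,0)
jne again: not taken
halt.
Total executed instructions: 24.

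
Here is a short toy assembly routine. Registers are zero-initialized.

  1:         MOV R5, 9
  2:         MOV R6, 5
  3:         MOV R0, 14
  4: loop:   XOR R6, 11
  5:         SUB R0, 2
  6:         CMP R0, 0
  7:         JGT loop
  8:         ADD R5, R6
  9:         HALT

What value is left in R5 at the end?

23

R5=9
R6=5
R0=14
R6=5^11=14
R0=14-2=12
CMP R0, 0  (cmp 12,0)
JGT loop: taken
R6=14^11=5
R0=12-2=10
CMP R0, 0  (cmp 10,0)
JGT loop: taken
R6=5^11=14
R0=10-2=8
CMP R0, 0  (cmp 8,0)
JGT loop: taken
R6=14^11=5
R0=8-2=6
CMP R0, 0  (cmp 6,0)
JGT loop: taken
R6=5^11=14
R0=6-2=4
CMP R0, 0  (cmp 4,0)
JGT loop: taken
R6=14^11=5
R0=4-2=2
CMP R0, 0  (cmp 2,0)
JGT loop: taken
R6=5^11=14
R0=2-2=0
CMP R0, 0  (cmp 0,0)
JGT loop: not taken
R5=9+14=23
halt.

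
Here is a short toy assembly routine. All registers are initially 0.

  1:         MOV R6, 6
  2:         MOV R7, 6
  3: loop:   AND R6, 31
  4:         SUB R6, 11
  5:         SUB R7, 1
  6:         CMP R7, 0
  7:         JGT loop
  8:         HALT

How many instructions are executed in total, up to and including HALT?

after MOV R6, 6: R6=6
after MOV R7, 6: R7=6
after AND R6, 31: R6=6&31=6
after SUB R6, 11: R6=6-11=-5
after SUB R7, 1: R7=6-1=5
CMP R7, 0  (cmp 5,0)
JGT loop: taken
after AND R6, 31: R6=(-5)&31=27
after SUB R6, 11: R6=27-11=16
after SUB R7, 1: R7=5-1=4
CMP R7, 0  (cmp 4,0)
JGT loop: taken
after AND R6, 31: R6=16&31=16
after SUB R6, 11: R6=16-11=5
after SUB R7, 1: R7=4-1=3
CMP R7, 0  (cmp 3,0)
JGT loop: taken
after AND R6, 31: R6=5&31=5
after SUB R6, 11: R6=5-11=-6
after SUB R7, 1: R7=3-1=2
CMP R7, 0  (cmp 2,0)
JGT loop: taken
after AND R6, 31: R6=(-6)&31=26
after SUB R6, 11: R6=26-11=15
after SUB R7, 1: R7=2-1=1
CMP R7, 0  (cmp 1,0)
JGT loop: taken
after AND R6, 31: R6=15&31=15
after SUB R6, 11: R6=15-11=4
after SUB R7, 1: R7=1-1=0
CMP R7, 0  (cmp 0,0)
JGT loop: not taken
halt.
Total executed instructions: 33.

33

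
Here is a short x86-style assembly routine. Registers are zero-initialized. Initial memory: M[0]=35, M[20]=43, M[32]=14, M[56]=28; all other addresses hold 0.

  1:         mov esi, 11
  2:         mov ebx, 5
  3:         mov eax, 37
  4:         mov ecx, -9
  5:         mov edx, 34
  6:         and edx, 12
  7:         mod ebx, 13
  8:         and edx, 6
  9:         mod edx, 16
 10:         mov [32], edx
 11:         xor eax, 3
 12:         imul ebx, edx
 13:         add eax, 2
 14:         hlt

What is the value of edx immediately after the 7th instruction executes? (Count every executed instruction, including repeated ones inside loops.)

after mov esi, 11: esi=11
after mov ebx, 5: ebx=5
after mov eax, 37: eax=37
after mov ecx, -9: ecx=-9
after mov edx, 34: edx=34
after and edx, 12: edx=34&12=0
after mod ebx, 13: ebx=5%13=5
After step 7: edx = 0.

0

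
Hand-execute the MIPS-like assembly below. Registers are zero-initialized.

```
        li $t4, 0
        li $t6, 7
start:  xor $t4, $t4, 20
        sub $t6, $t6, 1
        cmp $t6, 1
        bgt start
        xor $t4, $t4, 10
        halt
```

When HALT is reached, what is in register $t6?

1

after li $t4, 0: $t4=0
after li $t6, 7: $t6=7
after xor $t4, $t4, 20: $t4=0^20=20
after sub $t6, $t6, 1: $t6=7-1=6
cmp $t6, 1  (cmp 6,1)
bgt start: taken
after xor $t4, $t4, 20: $t4=20^20=0
after sub $t6, $t6, 1: $t6=6-1=5
cmp $t6, 1  (cmp 5,1)
bgt start: taken
after xor $t4, $t4, 20: $t4=0^20=20
after sub $t6, $t6, 1: $t6=5-1=4
cmp $t6, 1  (cmp 4,1)
bgt start: taken
after xor $t4, $t4, 20: $t4=20^20=0
after sub $t6, $t6, 1: $t6=4-1=3
cmp $t6, 1  (cmp 3,1)
bgt start: taken
after xor $t4, $t4, 20: $t4=0^20=20
after sub $t6, $t6, 1: $t6=3-1=2
cmp $t6, 1  (cmp 2,1)
bgt start: taken
after xor $t4, $t4, 20: $t4=20^20=0
after sub $t6, $t6, 1: $t6=2-1=1
cmp $t6, 1  (cmp 1,1)
bgt start: not taken
after xor $t4, $t4, 10: $t4=0^10=10
halt.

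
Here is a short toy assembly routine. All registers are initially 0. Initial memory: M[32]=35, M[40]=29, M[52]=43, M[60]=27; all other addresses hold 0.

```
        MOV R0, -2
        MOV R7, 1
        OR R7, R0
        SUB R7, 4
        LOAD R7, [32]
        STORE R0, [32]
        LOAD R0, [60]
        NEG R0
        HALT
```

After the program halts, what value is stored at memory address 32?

-2

after MOV R0, -2: R0=-2
after MOV R7, 1: R7=1
after OR R7, R0: R7=1|(-2)=-1
after SUB R7, 4: R7=(-1)-4=-5
after LOAD R7, [32]: R7=M[32]=35
STORE R0, [32] → M[32]=-2
after LOAD R0, [60]: R0=M[60]=27
after NEG R0: R0=-(27)=-27
halt.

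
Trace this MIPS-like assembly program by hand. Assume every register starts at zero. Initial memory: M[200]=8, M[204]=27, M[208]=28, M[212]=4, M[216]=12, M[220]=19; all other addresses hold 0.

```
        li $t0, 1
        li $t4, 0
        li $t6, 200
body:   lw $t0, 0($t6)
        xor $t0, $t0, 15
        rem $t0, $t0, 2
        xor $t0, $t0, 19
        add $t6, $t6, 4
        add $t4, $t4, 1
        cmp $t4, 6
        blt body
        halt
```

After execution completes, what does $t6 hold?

after li $t0, 1: $t0=1
after li $t4, 0: $t4=0
after li $t6, 200: $t6=200
after lw $t0, 0($t6): $t0=M[200]=8
after xor $t0, $t0, 15: $t0=8^15=7
after rem $t0, $t0, 2: $t0=7%2=1
after xor $t0, $t0, 19: $t0=1^19=18
after add $t6, $t6, 4: $t6=200+4=204
after add $t4, $t4, 1: $t4=0+1=1
cmp $t4, 6  (cmp 1,6)
blt body: taken
after lw $t0, 0($t6): $t0=M[204]=27
after xor $t0, $t0, 15: $t0=27^15=20
after rem $t0, $t0, 2: $t0=20%2=0
after xor $t0, $t0, 19: $t0=0^19=19
after add $t6, $t6, 4: $t6=204+4=208
after add $t4, $t4, 1: $t4=1+1=2
cmp $t4, 6  (cmp 2,6)
blt body: taken
after lw $t0, 0($t6): $t0=M[208]=28
after xor $t0, $t0, 15: $t0=28^15=19
after rem $t0, $t0, 2: $t0=19%2=1
after xor $t0, $t0, 19: $t0=1^19=18
after add $t6, $t6, 4: $t6=208+4=212
after add $t4, $t4, 1: $t4=2+1=3
cmp $t4, 6  (cmp 3,6)
blt body: taken
after lw $t0, 0($t6): $t0=M[212]=4
after xor $t0, $t0, 15: $t0=4^15=11
after rem $t0, $t0, 2: $t0=11%2=1
after xor $t0, $t0, 19: $t0=1^19=18
after add $t6, $t6, 4: $t6=212+4=216
after add $t4, $t4, 1: $t4=3+1=4
cmp $t4, 6  (cmp 4,6)
blt body: taken
after lw $t0, 0($t6): $t0=M[216]=12
after xor $t0, $t0, 15: $t0=12^15=3
after rem $t0, $t0, 2: $t0=3%2=1
after xor $t0, $t0, 19: $t0=1^19=18
after add $t6, $t6, 4: $t6=216+4=220
after add $t4, $t4, 1: $t4=4+1=5
cmp $t4, 6  (cmp 5,6)
blt body: taken
after lw $t0, 0($t6): $t0=M[220]=19
after xor $t0, $t0, 15: $t0=19^15=28
after rem $t0, $t0, 2: $t0=28%2=0
after xor $t0, $t0, 19: $t0=0^19=19
after add $t6, $t6, 4: $t6=220+4=224
after add $t4, $t4, 1: $t4=5+1=6
cmp $t4, 6  (cmp 6,6)
blt body: not taken
halt.

224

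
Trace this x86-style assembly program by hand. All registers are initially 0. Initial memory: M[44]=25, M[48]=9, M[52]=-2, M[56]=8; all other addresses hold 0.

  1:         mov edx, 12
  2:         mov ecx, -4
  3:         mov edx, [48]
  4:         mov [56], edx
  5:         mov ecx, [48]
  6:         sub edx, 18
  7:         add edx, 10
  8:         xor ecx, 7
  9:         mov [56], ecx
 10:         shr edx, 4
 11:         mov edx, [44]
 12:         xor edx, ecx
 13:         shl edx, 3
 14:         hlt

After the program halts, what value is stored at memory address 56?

mov edx, 12 → edx=12
mov ecx, -4 → ecx=-4
mov edx, [48] → edx=M[48]=9
mov [56], edx → M[56]=9
mov ecx, [48] → ecx=M[48]=9
sub edx, 18 → edx=9-18=-9
add edx, 10 → edx=(-9)+10=1
xor ecx, 7 → ecx=9^7=14
mov [56], ecx → M[56]=14
shr edx, 4 → edx=1>>4=0
mov edx, [44] → edx=M[44]=25
xor edx, ecx → edx=25^14=23
shl edx, 3 → edx=23<<3=184
halt.

14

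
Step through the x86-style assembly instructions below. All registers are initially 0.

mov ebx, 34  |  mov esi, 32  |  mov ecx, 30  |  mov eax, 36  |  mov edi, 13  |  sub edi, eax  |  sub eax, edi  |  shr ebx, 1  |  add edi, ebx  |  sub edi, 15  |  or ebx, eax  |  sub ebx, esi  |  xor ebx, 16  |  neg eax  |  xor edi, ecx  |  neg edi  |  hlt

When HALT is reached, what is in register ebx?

ebx=34
esi=32
ecx=30
eax=36
edi=13
edi=13-36=-23
eax=36-(-23)=59
ebx=34>>1=17
edi=(-23)+17=-6
edi=(-6)-15=-21
ebx=17|59=59
ebx=59-32=27
ebx=27^16=11
eax=-(59)=-59
edi=(-21)^30=-11
edi=-(-11)=11
halt.

11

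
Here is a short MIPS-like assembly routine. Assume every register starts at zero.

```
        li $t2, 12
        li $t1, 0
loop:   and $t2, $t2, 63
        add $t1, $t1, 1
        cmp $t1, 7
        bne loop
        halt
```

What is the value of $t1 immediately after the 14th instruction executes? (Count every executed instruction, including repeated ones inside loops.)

3

$t2=12
$t1=0
$t2=12&63=12
$t1=0+1=1
cmp $t1, 7  (cmp 1,7)
bne loop: taken
$t2=12&63=12
$t1=1+1=2
cmp $t1, 7  (cmp 2,7)
bne loop: taken
$t2=12&63=12
$t1=2+1=3
cmp $t1, 7  (cmp 3,7)
bne loop: taken
After step 14: $t1 = 3.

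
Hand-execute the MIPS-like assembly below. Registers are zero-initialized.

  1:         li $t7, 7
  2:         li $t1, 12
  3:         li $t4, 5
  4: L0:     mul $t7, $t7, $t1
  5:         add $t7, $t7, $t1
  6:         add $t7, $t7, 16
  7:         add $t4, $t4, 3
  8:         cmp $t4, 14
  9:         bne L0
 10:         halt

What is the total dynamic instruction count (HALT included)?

after li $t7, 7: $t7=7
after li $t1, 12: $t1=12
after li $t4, 5: $t4=5
after mul $t7, $t7, $t1: $t7=7*12=84
after add $t7, $t7, $t1: $t7=84+12=96
after add $t7, $t7, 16: $t7=96+16=112
after add $t4, $t4, 3: $t4=5+3=8
cmp $t4, 14  (cmp 8,14)
bne L0: taken
after mul $t7, $t7, $t1: $t7=112*12=1344
after add $t7, $t7, $t1: $t7=1344+12=1356
after add $t7, $t7, 16: $t7=1356+16=1372
after add $t4, $t4, 3: $t4=8+3=11
cmp $t4, 14  (cmp 11,14)
bne L0: taken
after mul $t7, $t7, $t1: $t7=1372*12=16464
after add $t7, $t7, $t1: $t7=16464+12=16476
after add $t7, $t7, 16: $t7=16476+16=16492
after add $t4, $t4, 3: $t4=11+3=14
cmp $t4, 14  (cmp 14,14)
bne L0: not taken
halt.
Total executed instructions: 22.

22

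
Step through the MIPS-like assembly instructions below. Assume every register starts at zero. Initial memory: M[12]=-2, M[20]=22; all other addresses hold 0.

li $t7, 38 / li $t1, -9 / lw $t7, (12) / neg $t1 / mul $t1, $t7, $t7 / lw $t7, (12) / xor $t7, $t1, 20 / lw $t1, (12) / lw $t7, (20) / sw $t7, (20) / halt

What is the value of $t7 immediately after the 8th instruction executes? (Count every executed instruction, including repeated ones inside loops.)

$t7=38
$t1=-9
$t7=M[12]=-2
$t1=-(-9)=9
$t1=(-2)*(-2)=4
$t7=M[12]=-2
$t7=4^20=16
$t1=M[12]=-2
After step 8: $t7 = 16.

16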